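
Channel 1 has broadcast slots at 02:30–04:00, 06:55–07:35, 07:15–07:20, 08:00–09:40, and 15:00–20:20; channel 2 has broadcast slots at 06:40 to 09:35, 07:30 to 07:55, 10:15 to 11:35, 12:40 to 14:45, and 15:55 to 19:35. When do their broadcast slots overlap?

06:55–07:35, 08:00–09:35, 15:55–19:35

First set merges to 02:30–04:00, 06:55–07:35, 08:00–09:40, 15:00–20:20.
Second set merges to 06:40–09:35, 10:15–11:35, 12:40–14:45, 15:55–19:35.
02:30–04:00: no overlap with the second set.
06:55–07:35 meets the second set on 06:55–07:35.
08:00–09:40 meets the second set on 08:00–09:35.
15:00–20:20 meets the second set on 15:55–19:35.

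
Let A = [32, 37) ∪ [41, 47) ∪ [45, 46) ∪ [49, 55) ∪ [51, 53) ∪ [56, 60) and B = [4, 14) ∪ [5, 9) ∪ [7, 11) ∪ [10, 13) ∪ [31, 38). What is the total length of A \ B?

A, merged: [32, 37), [41, 47), [49, 55), [56, 60).
B, merged: [4, 14), [31, 38).
A \ B = [41, 47), [49, 55), [56, 60).
Total: 6 + 6 + 4 = 16.

16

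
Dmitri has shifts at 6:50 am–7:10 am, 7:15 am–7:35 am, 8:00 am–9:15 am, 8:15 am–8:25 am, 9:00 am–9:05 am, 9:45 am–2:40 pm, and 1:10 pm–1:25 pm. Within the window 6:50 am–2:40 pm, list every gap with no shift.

7:10 am-7:15 am, 7:35 am-8:00 am, 9:15 am-9:45 am

After merging, the occupied span is 6:50 am-7:10 am, 7:15 am-7:35 am, 8:00 am-9:15 am, 9:45 am-2:40 pm.
Complement within 6:50 am-2:40 pm: 7:10 am-7:15 am, 7:35 am-8:00 am, 9:15 am-9:45 am.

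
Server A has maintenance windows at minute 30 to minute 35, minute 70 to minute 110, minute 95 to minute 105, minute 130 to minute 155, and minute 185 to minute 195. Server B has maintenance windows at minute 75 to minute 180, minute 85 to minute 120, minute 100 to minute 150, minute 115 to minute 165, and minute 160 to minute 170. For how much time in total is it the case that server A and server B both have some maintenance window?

Merge the first list: minute 30 to minute 35, minute 70 to minute 110, minute 130 to minute 155, minute 185 to minute 195.
Merge the second list: minute 75 to minute 180.
A ∩ B = minute 75 to minute 110, minute 130 to minute 155.
Total: 35 minutes + 25 minutes = 60 minutes.

60 minutes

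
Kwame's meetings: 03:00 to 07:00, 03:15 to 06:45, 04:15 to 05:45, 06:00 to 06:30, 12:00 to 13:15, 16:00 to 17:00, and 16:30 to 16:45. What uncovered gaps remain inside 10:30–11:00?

10:30-11:00

The merged coverage is 03:00-07:00, 12:00-13:15, 16:00-17:00.
Uncovered inside 10:30-11:00: 10:30-11:00.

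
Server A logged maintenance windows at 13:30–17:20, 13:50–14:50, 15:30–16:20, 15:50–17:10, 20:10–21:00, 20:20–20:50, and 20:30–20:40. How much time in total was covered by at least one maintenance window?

Merged: 13:30–17:20, 20:10–21:00.
Lengths: 3 h 50 min + 50 min = 4 h 40 min.

4 h 40 min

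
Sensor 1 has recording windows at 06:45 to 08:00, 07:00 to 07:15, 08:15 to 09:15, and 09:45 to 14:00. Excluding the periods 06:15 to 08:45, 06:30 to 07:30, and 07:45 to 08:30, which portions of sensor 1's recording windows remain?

Merge the first list: 06:45-08:00, 08:15-09:15, 09:45-14:00.
Merge the second list: 06:15-08:45.
06:45-08:00: entirely removed.
08:15-09:15 \ B = 08:45-09:15.
09:45-14:00: nothing removed.

08:45-09:15, 09:45-14:00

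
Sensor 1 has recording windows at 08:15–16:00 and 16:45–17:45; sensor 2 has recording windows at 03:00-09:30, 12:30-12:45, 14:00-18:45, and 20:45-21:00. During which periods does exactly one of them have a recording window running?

03:00–08:15, 09:30–12:30, 12:45–14:00, 16:00–16:45, 17:45–18:45, 20:45–21:00

A but not B: 09:30–12:30, 12:45–14:00.
B but not A: 03:00–08:15, 16:00–16:45, 17:45–18:45, 20:45–21:00.
Combining gives A △ B.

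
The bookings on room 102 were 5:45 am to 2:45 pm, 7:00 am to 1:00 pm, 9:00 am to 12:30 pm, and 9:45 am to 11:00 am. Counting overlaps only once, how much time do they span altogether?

Merged: 5:45 am–2:45 pm.
Length: 9 h.

9 h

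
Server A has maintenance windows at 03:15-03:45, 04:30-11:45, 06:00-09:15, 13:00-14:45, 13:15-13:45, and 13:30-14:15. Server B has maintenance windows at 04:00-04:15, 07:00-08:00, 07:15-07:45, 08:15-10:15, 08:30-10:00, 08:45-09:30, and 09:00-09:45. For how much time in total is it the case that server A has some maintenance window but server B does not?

6 h 30 min

First set merges to 03:15–03:45, 04:30–11:45, 13:00–14:45.
Second set merges to 04:00–04:15, 07:00–08:00, 08:15–10:15.
A \ B = 03:15–03:45, 04:30–07:00, 08:00–08:15, 10:15–11:45, 13:00–14:45.
Total: 30 min + 2 h 30 min + 15 min + 1 h 30 min + 1 h 45 min = 6 h 30 min.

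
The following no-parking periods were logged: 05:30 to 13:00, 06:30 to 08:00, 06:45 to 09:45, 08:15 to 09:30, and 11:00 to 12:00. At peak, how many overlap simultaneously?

3

At 06:45, 3 of the intervals are simultaneously active.
No point has more.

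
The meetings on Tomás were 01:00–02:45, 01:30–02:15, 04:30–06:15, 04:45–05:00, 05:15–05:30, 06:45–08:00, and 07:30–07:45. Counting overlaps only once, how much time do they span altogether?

Merged: 01:00–02:45, 04:30–06:15, 06:45–08:00.
Lengths: 1 h 45 min + 1 h 45 min + 1 h 15 min = 4 h 45 min.

4 h 45 min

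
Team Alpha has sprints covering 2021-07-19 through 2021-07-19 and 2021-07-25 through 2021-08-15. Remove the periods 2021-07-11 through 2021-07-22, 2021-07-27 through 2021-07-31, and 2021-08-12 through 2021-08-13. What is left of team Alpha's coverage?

2021-07-25 through 2021-07-26, 2021-08-01 through 2021-08-11, 2021-08-14 through 2021-08-15

2021-07-19 through 2021-07-19: fully covered by B → removed.
2021-07-25 through 2021-08-15 minus B → 2021-07-25 through 2021-07-26, 2021-08-01 through 2021-08-11, 2021-08-14 through 2021-08-15.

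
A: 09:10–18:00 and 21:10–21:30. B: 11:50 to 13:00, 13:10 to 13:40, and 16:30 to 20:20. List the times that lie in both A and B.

09:10–18:00 meets the second set on 11:50–13:00, 13:10–13:40, 16:30–18:00.
21:10–21:30: no overlap with the second set.

11:50–13:00, 13:10–13:40, 16:30–18:00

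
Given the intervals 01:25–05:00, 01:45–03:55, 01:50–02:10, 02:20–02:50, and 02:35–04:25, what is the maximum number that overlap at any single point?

At 02:35, 4 of the intervals are simultaneously active.
No point has more.

4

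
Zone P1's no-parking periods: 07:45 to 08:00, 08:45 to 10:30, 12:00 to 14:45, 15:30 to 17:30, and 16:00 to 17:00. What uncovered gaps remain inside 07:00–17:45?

Covered (merged): 07:45-08:00, 08:45-10:30, 12:00-14:45, 15:30-17:30.
Gaps within 07:00-17:45: 07:00-07:45, 08:00-08:45, 10:30-12:00, 14:45-15:30, 17:30-17:45.

07:00-07:45, 08:00-08:45, 10:30-12:00, 14:45-15:30, 17:30-17:45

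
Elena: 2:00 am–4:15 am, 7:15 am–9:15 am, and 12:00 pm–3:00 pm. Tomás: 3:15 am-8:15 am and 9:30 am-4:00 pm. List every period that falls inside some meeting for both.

3:15 am–4:15 am, 7:15 am–8:15 am, 12:00 pm–3:00 pm

2:00 am–4:15 am ∩ B → 3:15 am–4:15 am.
7:15 am–9:15 am ∩ B → 7:15 am–8:15 am.
12:00 pm–3:00 pm ∩ B → 12:00 pm–3:00 pm.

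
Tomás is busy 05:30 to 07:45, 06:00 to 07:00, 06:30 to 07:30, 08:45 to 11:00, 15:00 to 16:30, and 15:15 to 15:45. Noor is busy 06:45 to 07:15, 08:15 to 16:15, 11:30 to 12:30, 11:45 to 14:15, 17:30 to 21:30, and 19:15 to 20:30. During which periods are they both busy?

First set merges to 05:30–07:45, 08:45–11:00, 15:00–16:30.
Second set merges to 06:45–07:15, 08:15–16:15, 17:30–21:30.
05:30–07:45 overlaps B on 06:45–07:15.
08:45–11:00 overlaps B on 08:45–11:00.
15:00–16:30 overlaps B on 15:00–16:15.

06:45–07:15, 08:45–11:00, 15:00–16:15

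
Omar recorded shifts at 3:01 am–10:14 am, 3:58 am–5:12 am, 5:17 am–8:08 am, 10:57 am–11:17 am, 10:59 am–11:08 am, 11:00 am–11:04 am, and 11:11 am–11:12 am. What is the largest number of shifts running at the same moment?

3

At 11:00 am, 3 of the intervals are simultaneously active.
No point has more.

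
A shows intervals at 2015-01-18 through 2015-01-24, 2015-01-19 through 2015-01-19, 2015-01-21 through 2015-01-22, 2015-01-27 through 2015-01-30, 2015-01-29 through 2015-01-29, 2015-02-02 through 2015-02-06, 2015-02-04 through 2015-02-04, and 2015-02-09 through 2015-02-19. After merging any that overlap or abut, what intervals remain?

2015-01-18 through 2015-01-24, 2015-01-27 through 2015-01-30, 2015-02-02 through 2015-02-06, 2015-02-09 through 2015-02-19

2015-01-19 through 2015-01-19 overlaps/touches 2015-01-18 through 2015-01-24 → extend to 2015-01-18 through 2015-01-24.
2015-01-21 through 2015-01-22 overlaps/touches 2015-01-18 through 2015-01-24 → extend to 2015-01-18 through 2015-01-24.
2015-01-27 through 2015-01-30 is disjoint → start new block.
2015-01-29 through 2015-01-29 overlaps/touches 2015-01-27 through 2015-01-30 → extend to 2015-01-27 through 2015-01-30.
2015-02-02 through 2015-02-06 is disjoint → start new block.
2015-02-04 through 2015-02-04 overlaps/touches 2015-02-02 through 2015-02-06 → extend to 2015-02-02 through 2015-02-06.
2015-02-09 through 2015-02-19 is disjoint → start new block.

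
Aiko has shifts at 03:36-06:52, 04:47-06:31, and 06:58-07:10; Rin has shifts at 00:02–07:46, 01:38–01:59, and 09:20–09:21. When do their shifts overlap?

A, merged: 03:36–06:52, 06:58–07:10.
B, merged: 00:02–07:46, 09:20–09:21.
03:36–06:52 ∩ B → 03:36–06:52.
06:58–07:10 ∩ B → 06:58–07:10.

03:36–06:52, 06:58–07:10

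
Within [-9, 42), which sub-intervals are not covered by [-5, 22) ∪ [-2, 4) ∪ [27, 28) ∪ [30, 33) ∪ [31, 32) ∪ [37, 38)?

[-9, -5) ∪ [22, 27) ∪ [28, 30) ∪ [33, 37) ∪ [38, 42)

The merged coverage is [-5, 22), [27, 28), [30, 33), [37, 38).
Complement within [-9, 42): [-9, -5), [22, 27), [28, 30), [33, 37), [38, 42).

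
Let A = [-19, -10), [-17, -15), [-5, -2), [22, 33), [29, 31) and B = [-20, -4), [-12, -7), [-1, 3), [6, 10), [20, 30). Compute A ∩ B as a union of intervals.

A, merged: [-19, -10), [-5, -2), [22, 33).
B, merged: [-20, -4), [-1, 3), [6, 10), [20, 30).
[-19, -10) ∩ B → [-19, -10).
[-5, -2) ∩ B → [-5, -4).
[22, 33) ∩ B → [22, 30).

[-19, -10) ∪ [-5, -4) ∪ [22, 30)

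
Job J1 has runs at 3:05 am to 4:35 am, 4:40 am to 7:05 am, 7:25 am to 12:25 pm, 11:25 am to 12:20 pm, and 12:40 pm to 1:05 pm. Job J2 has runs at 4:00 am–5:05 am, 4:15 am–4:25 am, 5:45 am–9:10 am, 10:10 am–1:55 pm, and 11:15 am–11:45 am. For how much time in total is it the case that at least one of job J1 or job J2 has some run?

10 h 50 min

Merge the first list: 3:05 am–4:35 am, 4:40 am–7:05 am, 7:25 am–12:25 pm, 12:40 pm–1:05 pm.
Merge the second list: 4:00 am–5:05 am, 5:45 am–9:10 am, 10:10 am–1:55 pm.
A ∪ B = 3:05 am–1:55 pm.
Total: 10 h 50 min.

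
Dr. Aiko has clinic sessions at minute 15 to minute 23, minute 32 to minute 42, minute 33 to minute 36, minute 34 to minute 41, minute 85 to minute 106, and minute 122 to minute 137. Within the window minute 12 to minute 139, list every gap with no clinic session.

After merging, the occupied span is minute 15 to minute 23, minute 32 to minute 42, minute 85 to minute 106, minute 122 to minute 137.
Gaps within minute 12 to minute 139: minute 12 to minute 15, minute 23 to minute 32, minute 42 to minute 85, minute 106 to minute 122, minute 137 to minute 139.

minute 12 to minute 15, minute 23 to minute 32, minute 42 to minute 85, minute 106 to minute 122, minute 137 to minute 139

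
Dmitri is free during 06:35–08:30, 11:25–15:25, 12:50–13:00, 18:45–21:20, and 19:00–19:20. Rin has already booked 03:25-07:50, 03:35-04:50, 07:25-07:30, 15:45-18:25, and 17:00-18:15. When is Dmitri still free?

A, merged: 06:35–08:30, 11:25–15:25, 18:45–21:20.
B, merged: 03:25–07:50, 15:45–18:25.
06:35–08:30 with B removed leaves 07:50–08:30.
11:25–15:25 is untouched.
18:45–21:20 is untouched.

07:50–08:30, 11:25–15:25, 18:45–21:20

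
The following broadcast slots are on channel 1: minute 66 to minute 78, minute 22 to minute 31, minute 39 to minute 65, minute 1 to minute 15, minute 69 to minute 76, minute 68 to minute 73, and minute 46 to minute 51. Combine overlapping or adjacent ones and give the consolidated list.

Sort by start: minute 1 to minute 15, minute 22 to minute 31, minute 39 to minute 65, minute 46 to minute 51, minute 66 to minute 78, minute 68 to minute 73, minute 69 to minute 76.
minute 22 to minute 31 is disjoint → start new block.
minute 39 to minute 65 is disjoint → start new block.
minute 46 to minute 51 overlaps/touches minute 39 to minute 65 → extend to minute 39 to minute 65.
minute 66 to minute 78 is disjoint → start new block.
minute 68 to minute 73 overlaps/touches minute 66 to minute 78 → extend to minute 66 to minute 78.
minute 69 to minute 76 overlaps/touches minute 66 to minute 78 → extend to minute 66 to minute 78.

minute 1 to minute 15, minute 22 to minute 31, minute 39 to minute 65, minute 66 to minute 78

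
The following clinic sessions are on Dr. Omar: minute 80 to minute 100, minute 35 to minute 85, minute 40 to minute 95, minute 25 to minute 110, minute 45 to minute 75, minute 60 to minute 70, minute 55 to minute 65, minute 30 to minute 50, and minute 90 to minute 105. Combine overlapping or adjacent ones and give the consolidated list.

minute 25 to minute 110

Sort by start: minute 25 to minute 110, minute 30 to minute 50, minute 35 to minute 85, minute 40 to minute 95, minute 45 to minute 75, minute 55 to minute 65, minute 60 to minute 70, minute 80 to minute 100, minute 90 to minute 105.
minute 30 to minute 50 overlaps/touches minute 25 to minute 110 → extend to minute 25 to minute 110.
minute 35 to minute 85 overlaps/touches minute 25 to minute 110 → extend to minute 25 to minute 110.
minute 40 to minute 95 overlaps/touches minute 25 to minute 110 → extend to minute 25 to minute 110.
minute 45 to minute 75 overlaps/touches minute 25 to minute 110 → extend to minute 25 to minute 110.
minute 55 to minute 65 overlaps/touches minute 25 to minute 110 → extend to minute 25 to minute 110.
minute 60 to minute 70 overlaps/touches minute 25 to minute 110 → extend to minute 25 to minute 110.
minute 80 to minute 100 overlaps/touches minute 25 to minute 110 → extend to minute 25 to minute 110.
minute 90 to minute 105 overlaps/touches minute 25 to minute 110 → extend to minute 25 to minute 110.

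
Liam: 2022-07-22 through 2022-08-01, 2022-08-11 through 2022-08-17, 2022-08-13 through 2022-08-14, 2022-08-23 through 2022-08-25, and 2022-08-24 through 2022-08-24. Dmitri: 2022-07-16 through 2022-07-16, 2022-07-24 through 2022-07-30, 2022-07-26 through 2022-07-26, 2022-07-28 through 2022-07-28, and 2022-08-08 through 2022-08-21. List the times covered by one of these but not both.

A, merged: 2022-07-22 through 2022-08-01, 2022-08-11 through 2022-08-17, 2022-08-23 through 2022-08-25.
B, merged: 2022-07-16 through 2022-07-16, 2022-07-24 through 2022-07-30, 2022-08-08 through 2022-08-21.
Only in the first: 2022-07-22 through 2022-07-23, 2022-07-31 through 2022-08-01, 2022-08-23 through 2022-08-25.
Only in the second: 2022-07-16 through 2022-07-16, 2022-08-08 through 2022-08-10, 2022-08-18 through 2022-08-21.
Together these are the periods covered by exactly one.

2022-07-16 through 2022-07-16, 2022-07-22 through 2022-07-23, 2022-07-31 through 2022-08-01, 2022-08-08 through 2022-08-10, 2022-08-18 through 2022-08-21, 2022-08-23 through 2022-08-25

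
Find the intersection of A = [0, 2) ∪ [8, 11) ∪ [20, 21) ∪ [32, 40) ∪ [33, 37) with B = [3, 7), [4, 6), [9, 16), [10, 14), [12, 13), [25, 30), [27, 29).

Merge the first list: [0, 2), [8, 11), [20, 21), [32, 40).
Merge the second list: [3, 7), [9, 16), [25, 30).
[0, 2) falls entirely outside B.
[8, 11) overlaps B on [9, 11).
[20, 21) falls entirely outside B.
[32, 40) falls entirely outside B.

[9, 11)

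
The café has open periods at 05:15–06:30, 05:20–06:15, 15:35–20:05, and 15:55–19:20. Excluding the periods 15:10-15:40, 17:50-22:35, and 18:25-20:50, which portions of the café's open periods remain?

05:15–06:30, 15:40–17:50

Merge the first list: 05:15–06:30, 15:35–20:05.
Merge the second list: 15:10–15:40, 17:50–22:35.
05:15–06:30: no B overlap → unchanged.
15:35–20:05 minus B → 15:40–17:50.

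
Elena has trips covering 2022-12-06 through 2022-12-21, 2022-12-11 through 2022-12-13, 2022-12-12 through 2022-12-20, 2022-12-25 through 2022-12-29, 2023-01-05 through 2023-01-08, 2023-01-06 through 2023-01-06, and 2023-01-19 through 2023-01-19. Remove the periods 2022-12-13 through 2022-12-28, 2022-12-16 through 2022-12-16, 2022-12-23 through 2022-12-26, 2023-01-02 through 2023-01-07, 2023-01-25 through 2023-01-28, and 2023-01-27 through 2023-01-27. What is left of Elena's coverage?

2022-12-06 through 2022-12-12, 2022-12-29 through 2022-12-29, 2023-01-08 through 2023-01-08, 2023-01-19 through 2023-01-19

A, merged: 2022-12-06 through 2022-12-21, 2022-12-25 through 2022-12-29, 2023-01-05 through 2023-01-08, 2023-01-19 through 2023-01-19.
B, merged: 2022-12-13 through 2022-12-28, 2023-01-02 through 2023-01-07, 2023-01-25 through 2023-01-28.
2022-12-06 through 2022-12-21 \ B = 2022-12-06 through 2022-12-12.
2022-12-25 through 2022-12-29 \ B = 2022-12-29 through 2022-12-29.
2023-01-05 through 2023-01-08 \ B = 2023-01-08 through 2023-01-08.
2023-01-19 through 2023-01-19: nothing removed.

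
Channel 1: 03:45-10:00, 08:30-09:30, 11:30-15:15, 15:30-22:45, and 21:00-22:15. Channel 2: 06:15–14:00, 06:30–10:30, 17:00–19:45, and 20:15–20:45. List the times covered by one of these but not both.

03:45–06:15, 10:00–11:30, 14:00–15:15, 15:30–17:00, 19:45–20:15, 20:45–22:45

A, merged: 03:45–10:00, 11:30–15:15, 15:30–22:45.
B, merged: 06:15–14:00, 17:00–19:45, 20:15–20:45.
Only in the first: 03:45–06:15, 14:00–15:15, 15:30–17:00, 19:45–20:15, 20:45–22:45.
Only in the second: 10:00–11:30.
Together these are the periods covered by exactly one.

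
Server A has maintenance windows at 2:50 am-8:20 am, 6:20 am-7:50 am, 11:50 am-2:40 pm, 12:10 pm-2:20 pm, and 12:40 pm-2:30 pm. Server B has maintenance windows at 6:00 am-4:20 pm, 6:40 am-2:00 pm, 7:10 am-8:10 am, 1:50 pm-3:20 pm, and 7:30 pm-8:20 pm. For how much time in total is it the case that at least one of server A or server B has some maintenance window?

A, merged: 2:50 am–8:20 am, 11:50 am–2:40 pm.
B, merged: 6:00 am–4:20 pm, 7:30 pm–8:20 pm.
A ∪ B = 2:50 am–4:20 pm, 7:30 pm–8:20 pm.
Total: 13 h 30 min + 50 min = 14 h 20 min.

14 h 20 min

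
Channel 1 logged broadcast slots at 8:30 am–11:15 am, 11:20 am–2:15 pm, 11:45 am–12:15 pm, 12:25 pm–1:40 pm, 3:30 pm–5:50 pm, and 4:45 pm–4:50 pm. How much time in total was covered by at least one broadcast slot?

8 h

Merged: 8:30 am–11:15 am, 11:20 am–2:15 pm, 3:30 pm–5:50 pm.
Lengths: 2 h 45 min + 2 h 55 min + 2 h 20 min = 8 h.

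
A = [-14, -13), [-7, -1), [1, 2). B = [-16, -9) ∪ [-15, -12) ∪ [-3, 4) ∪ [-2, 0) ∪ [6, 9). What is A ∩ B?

B, merged: [-16, -9), [-3, 4), [6, 9).
[-14, -13) overlaps B on [-14, -13).
[-7, -1) overlaps B on [-3, -1).
[1, 2) overlaps B on [1, 2).

[-14, -13) ∪ [-3, -1) ∪ [1, 2)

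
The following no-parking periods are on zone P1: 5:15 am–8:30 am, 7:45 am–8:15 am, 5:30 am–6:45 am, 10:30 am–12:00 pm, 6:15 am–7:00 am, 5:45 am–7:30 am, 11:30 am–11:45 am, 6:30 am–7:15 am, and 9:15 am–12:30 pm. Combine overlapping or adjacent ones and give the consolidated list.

5:15 am-8:30 am, 9:15 am-12:30 pm

Sort by start: 5:15 am-8:30 am, 5:30 am-6:45 am, 5:45 am-7:30 am, 6:15 am-7:00 am, 6:30 am-7:15 am, 7:45 am-8:15 am, 9:15 am-12:30 pm, 10:30 am-12:00 pm, 11:30 am-11:45 am.
5:30 am-6:45 am overlaps/touches 5:15 am-8:30 am → extend to 5:15 am-8:30 am.
5:45 am-7:30 am overlaps/touches 5:15 am-8:30 am → extend to 5:15 am-8:30 am.
6:15 am-7:00 am overlaps/touches 5:15 am-8:30 am → extend to 5:15 am-8:30 am.
6:30 am-7:15 am overlaps/touches 5:15 am-8:30 am → extend to 5:15 am-8:30 am.
7:45 am-8:15 am overlaps/touches 5:15 am-8:30 am → extend to 5:15 am-8:30 am.
9:15 am-12:30 pm is disjoint → start new block.
10:30 am-12:00 pm overlaps/touches 9:15 am-12:30 pm → extend to 9:15 am-12:30 pm.
11:30 am-11:45 am overlaps/touches 9:15 am-12:30 pm → extend to 9:15 am-12:30 pm.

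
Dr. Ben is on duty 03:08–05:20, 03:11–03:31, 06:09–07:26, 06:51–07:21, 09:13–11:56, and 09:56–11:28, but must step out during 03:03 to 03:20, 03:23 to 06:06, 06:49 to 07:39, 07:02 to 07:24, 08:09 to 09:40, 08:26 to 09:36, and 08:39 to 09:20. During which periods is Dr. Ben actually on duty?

A, merged: 03:08-05:20, 06:09-07:26, 09:13-11:56.
B, merged: 03:03-03:20, 03:23-06:06, 06:49-07:39, 08:09-09:40.
03:08-05:20 with B removed leaves 03:20-03:23.
06:09-07:26 with B removed leaves 06:09-06:49.
09:13-11:56 with B removed leaves 09:40-11:56.

03:20-03:23, 06:09-06:49, 09:40-11:56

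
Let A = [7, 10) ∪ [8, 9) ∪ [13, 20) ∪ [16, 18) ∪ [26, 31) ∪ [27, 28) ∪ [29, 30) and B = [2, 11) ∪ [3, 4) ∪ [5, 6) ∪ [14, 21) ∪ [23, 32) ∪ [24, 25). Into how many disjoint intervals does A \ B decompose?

A, merged: [7, 10), [13, 20), [26, 31).
B, merged: [2, 11), [14, 21), [23, 32).
A \ B = [13, 14).
That is 1 disjoint piece.

1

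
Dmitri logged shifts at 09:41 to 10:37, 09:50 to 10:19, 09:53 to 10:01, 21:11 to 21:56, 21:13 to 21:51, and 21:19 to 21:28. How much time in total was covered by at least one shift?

Merged: 09:41–10:37, 21:11–21:56.
Lengths: 56 min + 45 min = 1 h 41 min.

1 h 41 min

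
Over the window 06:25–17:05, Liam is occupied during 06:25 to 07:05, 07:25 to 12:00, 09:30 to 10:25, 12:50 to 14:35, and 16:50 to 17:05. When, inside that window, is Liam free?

The merged coverage is 06:25–07:05, 07:25–12:00, 12:50–14:35, 16:50–17:05.
Complement within 06:25–17:05: 07:05–07:25, 12:00–12:50, 14:35–16:50.

07:05–07:25, 12:00–12:50, 14:35–16:50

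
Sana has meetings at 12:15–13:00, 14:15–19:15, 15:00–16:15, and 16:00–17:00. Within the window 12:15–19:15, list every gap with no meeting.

After merging, the occupied span is 12:15–13:00, 14:15–19:15.
Gaps within 12:15–19:15: 13:00–14:15.

13:00–14:15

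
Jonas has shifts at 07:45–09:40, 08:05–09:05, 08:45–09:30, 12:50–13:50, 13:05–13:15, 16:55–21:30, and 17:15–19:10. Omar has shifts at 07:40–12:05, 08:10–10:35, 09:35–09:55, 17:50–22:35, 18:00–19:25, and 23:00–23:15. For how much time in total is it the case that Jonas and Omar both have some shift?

5 h 35 min

A, merged: 07:45–09:40, 12:50–13:50, 16:55–21:30.
B, merged: 07:40–12:05, 17:50–22:35, 23:00–23:15.
A ∩ B = 07:45–09:40, 17:50–21:30.
Total: 1 h 55 min + 3 h 40 min = 5 h 35 min.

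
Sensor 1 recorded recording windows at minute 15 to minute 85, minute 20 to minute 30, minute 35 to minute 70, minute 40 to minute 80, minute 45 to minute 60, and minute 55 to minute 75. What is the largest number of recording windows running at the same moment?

5

Walk the sorted start/end points keeping a running depth.
The depth first hits 5 at minute 55.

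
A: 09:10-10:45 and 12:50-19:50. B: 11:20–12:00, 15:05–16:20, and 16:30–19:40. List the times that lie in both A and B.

09:10–10:45 falls entirely outside B.
12:50–19:50 overlaps B on 15:05–16:20, 16:30–19:40.

15:05–16:20, 16:30–19:40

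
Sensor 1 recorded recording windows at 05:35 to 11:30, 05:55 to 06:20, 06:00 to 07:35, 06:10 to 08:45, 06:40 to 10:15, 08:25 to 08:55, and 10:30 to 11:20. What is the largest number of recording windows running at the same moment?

Walk the sorted start/end points keeping a running depth.
The depth first hits 4 at 06:10.

4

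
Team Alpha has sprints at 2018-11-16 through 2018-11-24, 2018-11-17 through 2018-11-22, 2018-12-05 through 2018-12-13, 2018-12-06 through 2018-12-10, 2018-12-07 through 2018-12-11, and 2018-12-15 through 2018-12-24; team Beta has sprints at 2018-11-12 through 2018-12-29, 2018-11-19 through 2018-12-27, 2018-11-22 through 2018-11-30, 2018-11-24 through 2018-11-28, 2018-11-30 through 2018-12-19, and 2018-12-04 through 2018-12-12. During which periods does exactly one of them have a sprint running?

2018-11-12 through 2018-11-15, 2018-11-25 through 2018-12-04, 2018-12-14 through 2018-12-14, 2018-12-25 through 2018-12-29

Merge the first list: 2018-11-16 through 2018-11-24, 2018-12-05 through 2018-12-13, 2018-12-15 through 2018-12-24.
Merge the second list: 2018-11-12 through 2018-12-29.
A \ B = none.
B \ A = 2018-11-12 through 2018-11-15, 2018-11-25 through 2018-12-04, 2018-12-14 through 2018-12-14, 2018-12-25 through 2018-12-29.
Union of the two gives the symmetric difference.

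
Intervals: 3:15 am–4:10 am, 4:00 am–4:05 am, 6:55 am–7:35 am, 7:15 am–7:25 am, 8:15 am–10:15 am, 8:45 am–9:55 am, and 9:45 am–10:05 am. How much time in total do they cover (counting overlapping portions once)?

Merged: 3:15 am-4:10 am, 6:55 am-7:35 am, 8:15 am-10:15 am.
Lengths: 55 min + 40 min + 2 h = 3 h 35 min.

3 h 35 min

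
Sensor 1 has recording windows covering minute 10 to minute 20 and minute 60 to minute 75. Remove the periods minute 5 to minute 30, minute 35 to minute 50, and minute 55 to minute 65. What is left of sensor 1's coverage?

minute 65 to minute 75

minute 10 to minute 20: entirely removed.
minute 60 to minute 75 \ B = minute 65 to minute 75.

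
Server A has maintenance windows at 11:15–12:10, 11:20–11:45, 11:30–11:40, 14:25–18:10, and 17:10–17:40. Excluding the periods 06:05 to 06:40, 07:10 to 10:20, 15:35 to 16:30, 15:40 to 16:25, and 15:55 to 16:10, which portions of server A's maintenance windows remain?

11:15–12:10, 14:25–15:35, 16:30–18:10

First set merges to 11:15–12:10, 14:25–18:10.
Second set merges to 06:05–06:40, 07:10–10:20, 15:35–16:30.
11:15–12:10: no B overlap → unchanged.
14:25–18:10 minus B → 14:25–15:35, 16:30–18:10.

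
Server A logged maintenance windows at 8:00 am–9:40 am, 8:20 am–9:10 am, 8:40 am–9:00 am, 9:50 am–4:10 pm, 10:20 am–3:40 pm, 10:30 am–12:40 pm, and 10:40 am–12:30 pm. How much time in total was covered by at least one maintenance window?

8 h

Merged: 8:00 am-9:40 am, 9:50 am-4:10 pm.
Lengths: 1 h 40 min + 6 h 20 min = 8 h.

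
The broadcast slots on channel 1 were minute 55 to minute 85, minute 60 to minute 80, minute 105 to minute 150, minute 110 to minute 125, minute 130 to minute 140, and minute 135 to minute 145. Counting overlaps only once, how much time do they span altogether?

75 minutes

Merged: minute 55 to minute 85, minute 105 to minute 150.
Lengths: 30 minutes + 45 minutes = 75 minutes.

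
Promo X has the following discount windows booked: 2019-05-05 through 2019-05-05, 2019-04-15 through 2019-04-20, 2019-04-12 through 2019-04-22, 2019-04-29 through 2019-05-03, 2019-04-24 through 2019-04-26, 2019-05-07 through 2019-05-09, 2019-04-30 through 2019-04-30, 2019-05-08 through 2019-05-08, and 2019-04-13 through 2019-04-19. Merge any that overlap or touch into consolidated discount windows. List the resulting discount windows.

Sort by start: 2019-04-12 through 2019-04-22, 2019-04-13 through 2019-04-19, 2019-04-15 through 2019-04-20, 2019-04-24 through 2019-04-26, 2019-04-29 through 2019-05-03, 2019-04-30 through 2019-04-30, 2019-05-05 through 2019-05-05, 2019-05-07 through 2019-05-09, 2019-05-08 through 2019-05-08.
2019-04-13 through 2019-04-19 overlaps/touches 2019-04-12 through 2019-04-22 → extend to 2019-04-12 through 2019-04-22.
2019-04-15 through 2019-04-20 overlaps/touches 2019-04-12 through 2019-04-22 → extend to 2019-04-12 through 2019-04-22.
2019-04-24 through 2019-04-26 is disjoint → start new block.
2019-04-29 through 2019-05-03 is disjoint → start new block.
2019-04-30 through 2019-04-30 overlaps/touches 2019-04-29 through 2019-05-03 → extend to 2019-04-29 through 2019-05-03.
2019-05-05 through 2019-05-05 is disjoint → start new block.
2019-05-07 through 2019-05-09 is disjoint → start new block.
2019-05-08 through 2019-05-08 overlaps/touches 2019-05-07 through 2019-05-09 → extend to 2019-05-07 through 2019-05-09.

2019-04-12 through 2019-04-22, 2019-04-24 through 2019-04-26, 2019-04-29 through 2019-05-03, 2019-05-05 through 2019-05-05, 2019-05-07 through 2019-05-09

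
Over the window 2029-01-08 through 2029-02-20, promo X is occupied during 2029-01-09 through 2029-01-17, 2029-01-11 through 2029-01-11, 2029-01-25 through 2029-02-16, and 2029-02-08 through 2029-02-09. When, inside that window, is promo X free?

The merged coverage is 2029-01-09 through 2029-01-17, 2029-01-25 through 2029-02-16.
Uncovered inside 2029-01-08 through 2029-02-20: 2029-01-08 through 2029-01-08, 2029-01-18 through 2029-01-24, 2029-02-17 through 2029-02-20.

2029-01-08 through 2029-01-08, 2029-01-18 through 2029-01-24, 2029-02-17 through 2029-02-20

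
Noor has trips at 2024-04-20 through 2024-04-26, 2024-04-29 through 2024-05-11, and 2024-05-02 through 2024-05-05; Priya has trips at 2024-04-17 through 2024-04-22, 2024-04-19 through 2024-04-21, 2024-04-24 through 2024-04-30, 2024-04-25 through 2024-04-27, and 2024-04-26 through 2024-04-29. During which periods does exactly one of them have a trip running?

First set merges to 2024-04-20 through 2024-04-26, 2024-04-29 through 2024-05-11.
Second set merges to 2024-04-17 through 2024-04-22, 2024-04-24 through 2024-04-30.
Only in the first: 2024-04-23 through 2024-04-23, 2024-05-01 through 2024-05-11.
Only in the second: 2024-04-17 through 2024-04-19, 2024-04-27 through 2024-04-28.
Together these are the periods covered by exactly one.

2024-04-17 through 2024-04-19, 2024-04-23 through 2024-04-23, 2024-04-27 through 2024-04-28, 2024-05-01 through 2024-05-11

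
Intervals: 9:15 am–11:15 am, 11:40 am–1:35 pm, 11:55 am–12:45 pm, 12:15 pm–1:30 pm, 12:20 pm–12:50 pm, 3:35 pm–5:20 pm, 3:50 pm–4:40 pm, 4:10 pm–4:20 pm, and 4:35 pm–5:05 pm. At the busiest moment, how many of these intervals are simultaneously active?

Sweep endpoints in order; track running count of active intervals.
Peak of 4 reached at 12:20 pm.

4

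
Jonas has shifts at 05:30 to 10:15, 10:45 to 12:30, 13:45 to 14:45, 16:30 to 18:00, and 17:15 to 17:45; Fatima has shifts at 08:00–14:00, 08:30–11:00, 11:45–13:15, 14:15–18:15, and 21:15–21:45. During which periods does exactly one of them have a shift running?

05:30–08:00, 10:15–10:45, 12:30–13:45, 14:00–14:15, 14:45–16:30, 18:00–18:15, 21:15–21:45

Merge the first list: 05:30–10:15, 10:45–12:30, 13:45–14:45, 16:30–18:00.
Merge the second list: 08:00–14:00, 14:15–18:15, 21:15–21:45.
A but not B: 05:30–08:00, 14:00–14:15.
B but not A: 10:15–10:45, 12:30–13:45, 14:45–16:30, 18:00–18:15, 21:15–21:45.
Combining gives A △ B.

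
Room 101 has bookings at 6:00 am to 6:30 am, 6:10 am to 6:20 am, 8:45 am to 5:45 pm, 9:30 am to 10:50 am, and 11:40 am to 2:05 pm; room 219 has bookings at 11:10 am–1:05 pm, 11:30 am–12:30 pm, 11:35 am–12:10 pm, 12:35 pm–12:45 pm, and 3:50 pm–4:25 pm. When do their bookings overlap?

A, merged: 6:00 am–6:30 am, 8:45 am–5:45 pm.
B, merged: 11:10 am–1:05 pm, 3:50 pm–4:25 pm.
6:00 am–6:30 am: no overlap with the second set.
8:45 am–5:45 pm meets the second set on 11:10 am–1:05 pm, 3:50 pm–4:25 pm.

11:10 am–1:05 pm, 3:50 pm–4:25 pm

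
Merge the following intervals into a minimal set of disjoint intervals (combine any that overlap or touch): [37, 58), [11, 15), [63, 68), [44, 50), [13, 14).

Sort by start: [11, 15), [13, 14), [37, 58), [44, 50), [63, 68).
[13, 14) overlaps/touches [11, 15) → extend to [11, 15).
[37, 58) is disjoint → start new block.
[44, 50) overlaps/touches [37, 58) → extend to [37, 58).
[63, 68) is disjoint → start new block.

[11, 15) ∪ [37, 58) ∪ [63, 68)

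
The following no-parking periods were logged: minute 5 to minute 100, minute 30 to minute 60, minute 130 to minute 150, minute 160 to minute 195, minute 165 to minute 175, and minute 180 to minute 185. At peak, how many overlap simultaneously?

2

Sweep endpoints in order; track running count of active intervals.
Peak of 2 reached at minute 30.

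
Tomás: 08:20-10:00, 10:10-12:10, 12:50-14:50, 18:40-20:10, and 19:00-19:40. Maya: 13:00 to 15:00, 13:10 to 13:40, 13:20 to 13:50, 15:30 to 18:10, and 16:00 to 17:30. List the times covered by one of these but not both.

Merge the first list: 08:20–10:00, 10:10–12:10, 12:50–14:50, 18:40–20:10.
Merge the second list: 13:00–15:00, 15:30–18:10.
A \ B = 08:20–10:00, 10:10–12:10, 12:50–13:00, 18:40–20:10.
B \ A = 14:50–15:00, 15:30–18:10.
Union of the two gives the symmetric difference.

08:20–10:00, 10:10–12:10, 12:50–13:00, 14:50–15:00, 15:30–18:10, 18:40–20:10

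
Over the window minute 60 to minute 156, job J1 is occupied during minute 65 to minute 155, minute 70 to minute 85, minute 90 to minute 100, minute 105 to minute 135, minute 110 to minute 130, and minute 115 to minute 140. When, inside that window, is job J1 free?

The merged coverage is minute 65 to minute 155.
Uncovered inside minute 60 to minute 156: minute 60 to minute 65, minute 155 to minute 156.

minute 60 to minute 65, minute 155 to minute 156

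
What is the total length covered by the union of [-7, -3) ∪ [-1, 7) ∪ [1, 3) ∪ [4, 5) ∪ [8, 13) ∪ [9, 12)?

17

Merged: [-7, -3), [-1, 7), [8, 13).
Lengths: 4 + 8 + 5 = 17.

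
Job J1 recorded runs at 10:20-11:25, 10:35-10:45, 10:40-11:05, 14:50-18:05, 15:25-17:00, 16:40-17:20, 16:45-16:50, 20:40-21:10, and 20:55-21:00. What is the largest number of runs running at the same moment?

4

Sweep endpoints in order; track running count of active intervals.
Peak of 4 reached at 16:45.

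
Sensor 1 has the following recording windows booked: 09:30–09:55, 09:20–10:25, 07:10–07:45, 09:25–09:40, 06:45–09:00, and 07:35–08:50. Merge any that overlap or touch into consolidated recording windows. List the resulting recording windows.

06:45–09:00, 09:20–10:25

Sort by start: 06:45–09:00, 07:10–07:45, 07:35–08:50, 09:20–10:25, 09:25–09:40, 09:30–09:55.
07:10–07:45 overlaps/touches 06:45–09:00 → extend to 06:45–09:00.
07:35–08:50 overlaps/touches 06:45–09:00 → extend to 06:45–09:00.
09:20–10:25 is disjoint → start new block.
09:25–09:40 overlaps/touches 09:20–10:25 → extend to 09:20–10:25.
09:30–09:55 overlaps/touches 09:20–10:25 → extend to 09:20–10:25.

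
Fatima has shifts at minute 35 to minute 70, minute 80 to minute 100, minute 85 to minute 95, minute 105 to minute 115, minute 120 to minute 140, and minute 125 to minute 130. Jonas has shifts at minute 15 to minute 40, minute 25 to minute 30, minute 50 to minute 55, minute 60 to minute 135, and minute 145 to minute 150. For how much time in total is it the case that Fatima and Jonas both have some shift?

65 minutes

A, merged: minute 35 to minute 70, minute 80 to minute 100, minute 105 to minute 115, minute 120 to minute 140.
B, merged: minute 15 to minute 40, minute 50 to minute 55, minute 60 to minute 135, minute 145 to minute 150.
A ∩ B = minute 35 to minute 40, minute 50 to minute 55, minute 60 to minute 70, minute 80 to minute 100, minute 105 to minute 115, minute 120 to minute 135.
Total: 5 minutes + 5 minutes + 10 minutes + 20 minutes + 10 minutes + 15 minutes = 65 minutes.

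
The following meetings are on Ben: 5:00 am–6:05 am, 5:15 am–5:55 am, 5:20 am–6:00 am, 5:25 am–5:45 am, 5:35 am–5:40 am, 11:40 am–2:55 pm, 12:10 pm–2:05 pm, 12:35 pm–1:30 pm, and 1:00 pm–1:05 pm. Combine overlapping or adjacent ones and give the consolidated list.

5:00 am–6:05 am, 11:40 am–2:55 pm

5:15 am–5:55 am overlaps/touches 5:00 am–6:05 am → extend to 5:00 am–6:05 am.
5:20 am–6:00 am overlaps/touches 5:00 am–6:05 am → extend to 5:00 am–6:05 am.
5:25 am–5:45 am overlaps/touches 5:00 am–6:05 am → extend to 5:00 am–6:05 am.
5:35 am–5:40 am overlaps/touches 5:00 am–6:05 am → extend to 5:00 am–6:05 am.
11:40 am–2:55 pm is disjoint → start new block.
12:10 pm–2:05 pm overlaps/touches 11:40 am–2:55 pm → extend to 11:40 am–2:55 pm.
12:35 pm–1:30 pm overlaps/touches 11:40 am–2:55 pm → extend to 11:40 am–2:55 pm.
1:00 pm–1:05 pm overlaps/touches 11:40 am–2:55 pm → extend to 11:40 am–2:55 pm.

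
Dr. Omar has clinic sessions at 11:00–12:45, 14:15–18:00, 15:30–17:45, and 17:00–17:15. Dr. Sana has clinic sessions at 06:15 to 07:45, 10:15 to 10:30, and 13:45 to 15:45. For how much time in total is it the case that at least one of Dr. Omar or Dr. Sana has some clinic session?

7 h 45 min

A, merged: 11:00–12:45, 14:15–18:00.
A ∪ B = 06:15–07:45, 10:15–10:30, 11:00–12:45, 13:45–18:00.
Total: 1 h 30 min + 15 min + 1 h 45 min + 4 h 15 min = 7 h 45 min.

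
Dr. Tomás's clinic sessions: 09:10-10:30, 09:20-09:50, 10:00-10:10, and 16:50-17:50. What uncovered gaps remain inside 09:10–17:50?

Covered (merged): 09:10–10:30, 16:50–17:50.
Uncovered inside 09:10–17:50: 10:30–16:50.

10:30–16:50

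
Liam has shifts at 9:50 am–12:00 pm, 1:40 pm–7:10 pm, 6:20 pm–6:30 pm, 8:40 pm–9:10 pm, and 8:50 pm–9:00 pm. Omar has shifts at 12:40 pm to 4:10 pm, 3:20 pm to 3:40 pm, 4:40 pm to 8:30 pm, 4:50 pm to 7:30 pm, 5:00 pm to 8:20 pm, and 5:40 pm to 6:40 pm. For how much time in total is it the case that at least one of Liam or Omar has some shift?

10 h 30 min

Merge the first list: 9:50 am–12:00 pm, 1:40 pm–7:10 pm, 8:40 pm–9:10 pm.
Merge the second list: 12:40 pm–4:10 pm, 4:40 pm–8:30 pm.
A ∪ B = 9:50 am–12:00 pm, 12:40 pm–8:30 pm, 8:40 pm–9:10 pm.
Total: 2 h 10 min + 7 h 50 min + 30 min = 10 h 30 min.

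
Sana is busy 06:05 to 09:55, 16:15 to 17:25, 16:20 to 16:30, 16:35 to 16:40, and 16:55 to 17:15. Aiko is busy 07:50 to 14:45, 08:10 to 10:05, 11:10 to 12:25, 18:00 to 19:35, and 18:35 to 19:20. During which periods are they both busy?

A, merged: 06:05-09:55, 16:15-17:25.
B, merged: 07:50-14:45, 18:00-19:35.
06:05-09:55 ∩ B → 07:50-09:55.
16:15-17:25 meets no B interval.

07:50-09:55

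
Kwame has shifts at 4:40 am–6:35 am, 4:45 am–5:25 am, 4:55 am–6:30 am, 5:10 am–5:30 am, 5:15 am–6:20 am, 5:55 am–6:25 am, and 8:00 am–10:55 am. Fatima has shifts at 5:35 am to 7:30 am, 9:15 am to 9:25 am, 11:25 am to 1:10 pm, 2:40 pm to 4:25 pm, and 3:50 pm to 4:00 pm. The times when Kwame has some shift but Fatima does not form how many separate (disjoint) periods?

3

First set merges to 4:40 am–6:35 am, 8:00 am–10:55 am.
Second set merges to 5:35 am–7:30 am, 9:15 am–9:25 am, 11:25 am–1:10 pm, 2:40 pm–4:25 pm.
A \ B = 4:40 am–5:35 am, 8:00 am–9:15 am, 9:25 am–10:55 am.
That is 3 disjoint pieces.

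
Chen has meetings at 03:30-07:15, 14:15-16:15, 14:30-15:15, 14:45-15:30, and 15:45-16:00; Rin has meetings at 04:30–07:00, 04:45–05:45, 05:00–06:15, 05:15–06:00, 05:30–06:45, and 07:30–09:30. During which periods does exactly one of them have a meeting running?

03:30–04:30, 07:00–07:15, 07:30–09:30, 14:15–16:15

A, merged: 03:30–07:15, 14:15–16:15.
B, merged: 04:30–07:00, 07:30–09:30.
A but not B: 03:30–04:30, 07:00–07:15, 14:15–16:15.
B but not A: 07:30–09:30.
Combining gives A △ B.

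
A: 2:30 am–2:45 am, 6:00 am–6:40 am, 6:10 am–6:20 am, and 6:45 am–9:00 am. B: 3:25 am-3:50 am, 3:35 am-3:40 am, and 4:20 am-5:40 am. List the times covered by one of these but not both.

2:30 am-2:45 am, 3:25 am-3:50 am, 4:20 am-5:40 am, 6:00 am-6:40 am, 6:45 am-9:00 am

First set merges to 2:30 am-2:45 am, 6:00 am-6:40 am, 6:45 am-9:00 am.
Second set merges to 3:25 am-3:50 am, 4:20 am-5:40 am.
A but not B: 2:30 am-2:45 am, 6:00 am-6:40 am, 6:45 am-9:00 am.
B but not A: 3:25 am-3:50 am, 4:20 am-5:40 am.
Combining gives A △ B.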